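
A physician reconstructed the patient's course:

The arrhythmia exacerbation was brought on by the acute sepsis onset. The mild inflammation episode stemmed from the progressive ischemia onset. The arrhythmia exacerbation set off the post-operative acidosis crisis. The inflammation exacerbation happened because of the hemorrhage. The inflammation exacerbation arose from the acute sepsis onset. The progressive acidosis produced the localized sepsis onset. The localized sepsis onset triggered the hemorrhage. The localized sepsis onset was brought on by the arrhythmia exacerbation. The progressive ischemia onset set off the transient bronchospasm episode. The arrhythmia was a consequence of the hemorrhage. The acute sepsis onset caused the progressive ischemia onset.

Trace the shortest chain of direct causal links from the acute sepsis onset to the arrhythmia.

the acute sepsis onset → the arrhythmia exacerbation → the localized sepsis onset → the hemorrhage → the arrhythmia

the acute sepsis onset → the arrhythmia exacerbation
the arrhythmia exacerbation → the localized sepsis onset
the localized sepsis onset → the hemorrhage
the hemorrhage → the arrhythmia
Length: 4 steps.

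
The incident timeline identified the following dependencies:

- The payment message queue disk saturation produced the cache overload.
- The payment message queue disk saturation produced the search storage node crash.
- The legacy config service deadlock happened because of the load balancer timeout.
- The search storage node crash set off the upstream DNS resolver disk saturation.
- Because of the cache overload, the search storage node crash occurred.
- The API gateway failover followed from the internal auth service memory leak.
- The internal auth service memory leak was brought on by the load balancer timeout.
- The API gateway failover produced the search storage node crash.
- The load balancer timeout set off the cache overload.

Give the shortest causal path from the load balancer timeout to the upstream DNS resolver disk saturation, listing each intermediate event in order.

the load balancer timeout → the cache overload
the cache overload → the search storage node crash
the search storage node crash → the upstream DNS resolver disk saturation
Length: 3 steps.

the load balancer timeout → the cache overload → the search storage node crash → the upstream DNS resolver disk saturation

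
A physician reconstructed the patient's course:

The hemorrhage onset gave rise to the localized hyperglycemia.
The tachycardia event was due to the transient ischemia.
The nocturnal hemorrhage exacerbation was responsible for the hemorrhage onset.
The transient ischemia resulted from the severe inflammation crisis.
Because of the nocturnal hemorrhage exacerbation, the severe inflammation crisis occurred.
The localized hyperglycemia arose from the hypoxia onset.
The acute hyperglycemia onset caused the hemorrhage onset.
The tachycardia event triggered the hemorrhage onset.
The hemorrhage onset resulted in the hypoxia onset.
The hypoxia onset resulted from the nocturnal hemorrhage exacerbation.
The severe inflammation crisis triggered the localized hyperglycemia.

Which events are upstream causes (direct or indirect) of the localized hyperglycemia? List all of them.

the acute hyperglycemia onset, the hemorrhage onset, the hypoxia onset, the nocturnal hemorrhage exacerbation, the severe inflammation crisis, the tachycardia event, the transient ischemia

Immediate causes of the localized hyperglycemia: the severe inflammation crisis, the hemorrhage onset, the hypoxia onset.
Further upstream: the nocturnal hemorrhage exacerbation, the transient ischemia, the tachycardia event, the acute hyperglycemia onset.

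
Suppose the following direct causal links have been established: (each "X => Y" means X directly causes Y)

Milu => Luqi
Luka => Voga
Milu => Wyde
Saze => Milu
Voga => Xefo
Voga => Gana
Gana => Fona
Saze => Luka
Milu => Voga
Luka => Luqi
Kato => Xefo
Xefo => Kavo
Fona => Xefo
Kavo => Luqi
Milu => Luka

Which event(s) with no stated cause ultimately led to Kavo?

Kato, Saze

Tracing upstream from Kavo: Kavo ← Xefo ← Voga ← Milu ← Saze.
A separate upstream branch: Kavo ← Xefo ← Kato.
Each of those chain origins has no stated cause.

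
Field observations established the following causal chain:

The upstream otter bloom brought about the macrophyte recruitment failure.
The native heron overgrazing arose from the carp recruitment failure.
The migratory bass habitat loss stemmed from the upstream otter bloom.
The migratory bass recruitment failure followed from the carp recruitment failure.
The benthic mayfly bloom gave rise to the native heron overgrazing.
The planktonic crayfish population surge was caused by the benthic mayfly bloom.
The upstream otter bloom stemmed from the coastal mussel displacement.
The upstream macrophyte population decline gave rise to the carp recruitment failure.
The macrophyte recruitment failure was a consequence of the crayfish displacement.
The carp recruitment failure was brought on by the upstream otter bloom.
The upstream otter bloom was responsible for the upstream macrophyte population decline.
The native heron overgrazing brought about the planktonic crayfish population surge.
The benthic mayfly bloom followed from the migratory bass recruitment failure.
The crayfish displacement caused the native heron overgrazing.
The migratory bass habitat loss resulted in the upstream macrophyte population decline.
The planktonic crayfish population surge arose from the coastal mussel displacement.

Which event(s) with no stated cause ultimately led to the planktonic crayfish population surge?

the coastal mussel displacement, the crayfish displacement

Tracing upstream from the planktonic crayfish population surge: the planktonic crayfish population surge ← the native heron overgrazing ← the crayfish displacement.
A separate upstream branch: the planktonic crayfish population surge ← the coastal mussel displacement.
Each of those chain origins has no stated cause.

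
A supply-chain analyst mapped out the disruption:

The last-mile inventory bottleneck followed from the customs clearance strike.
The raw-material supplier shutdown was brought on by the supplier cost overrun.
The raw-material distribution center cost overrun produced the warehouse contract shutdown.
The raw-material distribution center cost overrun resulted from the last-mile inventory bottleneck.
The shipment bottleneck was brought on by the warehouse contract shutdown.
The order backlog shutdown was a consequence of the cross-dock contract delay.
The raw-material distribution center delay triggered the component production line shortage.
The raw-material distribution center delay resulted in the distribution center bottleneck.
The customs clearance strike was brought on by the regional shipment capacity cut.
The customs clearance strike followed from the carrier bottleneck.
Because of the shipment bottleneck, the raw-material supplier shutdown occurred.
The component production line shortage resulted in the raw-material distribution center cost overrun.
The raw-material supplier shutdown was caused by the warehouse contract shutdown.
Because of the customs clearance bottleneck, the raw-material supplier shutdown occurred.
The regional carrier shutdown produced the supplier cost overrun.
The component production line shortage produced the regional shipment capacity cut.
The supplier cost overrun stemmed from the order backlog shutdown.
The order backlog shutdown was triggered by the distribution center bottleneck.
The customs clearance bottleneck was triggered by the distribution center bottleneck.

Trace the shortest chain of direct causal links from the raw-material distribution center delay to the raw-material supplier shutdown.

the raw-material distribution center delay → the distribution center bottleneck → the customs clearance bottleneck → the raw-material supplier shutdown

the raw-material distribution center delay → the distribution center bottleneck
the distribution center bottleneck → the customs clearance bottleneck
the customs clearance bottleneck → the raw-material supplier shutdown
Length: 3 steps.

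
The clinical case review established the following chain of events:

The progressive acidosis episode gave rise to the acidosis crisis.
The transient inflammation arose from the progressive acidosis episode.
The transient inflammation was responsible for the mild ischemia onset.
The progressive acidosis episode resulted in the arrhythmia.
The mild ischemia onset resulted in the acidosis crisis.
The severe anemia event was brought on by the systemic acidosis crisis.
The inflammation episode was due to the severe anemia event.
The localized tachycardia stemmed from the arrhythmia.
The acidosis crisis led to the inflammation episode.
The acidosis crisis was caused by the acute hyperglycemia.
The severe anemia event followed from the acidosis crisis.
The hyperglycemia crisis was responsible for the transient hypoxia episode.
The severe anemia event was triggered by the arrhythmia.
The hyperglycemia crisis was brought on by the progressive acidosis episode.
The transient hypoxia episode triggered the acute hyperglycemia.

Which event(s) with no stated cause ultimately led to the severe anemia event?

Tracing upstream from the severe anemia event: the severe anemia event ← the arrhythmia ← the progressive acidosis episode.
A separate upstream branch: the severe anemia event ← the systemic acidosis crisis.
Each of those chain origins has no stated cause.

the progressive acidosis episode, the systemic acidosis crisis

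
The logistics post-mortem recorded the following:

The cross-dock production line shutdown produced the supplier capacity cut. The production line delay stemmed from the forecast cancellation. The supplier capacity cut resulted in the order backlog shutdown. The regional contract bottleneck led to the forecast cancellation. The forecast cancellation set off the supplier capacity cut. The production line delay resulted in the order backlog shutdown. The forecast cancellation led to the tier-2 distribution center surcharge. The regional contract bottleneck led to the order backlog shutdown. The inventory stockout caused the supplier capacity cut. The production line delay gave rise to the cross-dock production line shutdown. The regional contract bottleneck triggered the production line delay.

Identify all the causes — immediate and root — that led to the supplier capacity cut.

Immediate causes of the supplier capacity cut: the forecast cancellation, the cross-dock production line shutdown, the inventory stockout.
Further upstream: the regional contract bottleneck, the production line delay.

the cross-dock production line shutdown, the forecast cancellation, the inventory stockout, the production line delay, the regional contract bottleneck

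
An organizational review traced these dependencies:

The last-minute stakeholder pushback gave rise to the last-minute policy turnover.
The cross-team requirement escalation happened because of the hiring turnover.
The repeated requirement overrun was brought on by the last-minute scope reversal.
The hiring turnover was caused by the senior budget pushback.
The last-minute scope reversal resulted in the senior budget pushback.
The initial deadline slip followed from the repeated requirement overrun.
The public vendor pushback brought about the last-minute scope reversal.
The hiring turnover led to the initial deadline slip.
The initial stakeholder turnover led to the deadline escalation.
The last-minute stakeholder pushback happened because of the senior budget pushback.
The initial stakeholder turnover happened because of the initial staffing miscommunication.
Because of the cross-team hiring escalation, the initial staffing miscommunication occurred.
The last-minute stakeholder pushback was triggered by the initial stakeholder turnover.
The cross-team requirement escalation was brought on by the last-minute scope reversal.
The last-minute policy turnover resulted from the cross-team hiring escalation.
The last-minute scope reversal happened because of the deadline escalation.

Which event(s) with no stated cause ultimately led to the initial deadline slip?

the cross-team hiring escalation, the public vendor pushback

Tracing upstream from the initial deadline slip: the initial deadline slip ← the repeated requirement overrun ← the last-minute scope reversal ← the deadline escalation ← the initial stakeholder turnover ← the initial staffing miscommunication ← the cross-team hiring escalation.
A separate upstream branch: the initial deadline slip ← the repeated requirement overrun ← the last-minute scope reversal ← the public vendor pushback.
Each of those chain origins has no stated cause.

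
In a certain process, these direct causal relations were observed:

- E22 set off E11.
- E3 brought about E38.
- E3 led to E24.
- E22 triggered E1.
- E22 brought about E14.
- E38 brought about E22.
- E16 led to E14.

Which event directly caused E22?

Upstream contributors include E3, but only E38 feeds directly into E22.

E38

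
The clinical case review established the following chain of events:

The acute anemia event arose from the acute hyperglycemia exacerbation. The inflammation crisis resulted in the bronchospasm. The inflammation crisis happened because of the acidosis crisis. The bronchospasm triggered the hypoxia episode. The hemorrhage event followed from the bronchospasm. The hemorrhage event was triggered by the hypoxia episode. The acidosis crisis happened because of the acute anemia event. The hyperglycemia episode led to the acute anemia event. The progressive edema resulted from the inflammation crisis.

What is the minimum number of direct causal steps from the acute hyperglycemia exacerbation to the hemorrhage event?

Shortest chain: the acute hyperglycemia exacerbation → the acute anemia event → the acidosis crisis → the inflammation crisis → the bronchospasm → the hemorrhage event.

5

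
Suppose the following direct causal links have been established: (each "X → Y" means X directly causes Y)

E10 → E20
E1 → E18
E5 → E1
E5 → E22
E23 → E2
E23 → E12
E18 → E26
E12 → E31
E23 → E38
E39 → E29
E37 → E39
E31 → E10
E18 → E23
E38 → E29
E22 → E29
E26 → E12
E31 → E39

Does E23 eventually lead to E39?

There is a causal chain: E23 → E12 → E31 → E39.

Yes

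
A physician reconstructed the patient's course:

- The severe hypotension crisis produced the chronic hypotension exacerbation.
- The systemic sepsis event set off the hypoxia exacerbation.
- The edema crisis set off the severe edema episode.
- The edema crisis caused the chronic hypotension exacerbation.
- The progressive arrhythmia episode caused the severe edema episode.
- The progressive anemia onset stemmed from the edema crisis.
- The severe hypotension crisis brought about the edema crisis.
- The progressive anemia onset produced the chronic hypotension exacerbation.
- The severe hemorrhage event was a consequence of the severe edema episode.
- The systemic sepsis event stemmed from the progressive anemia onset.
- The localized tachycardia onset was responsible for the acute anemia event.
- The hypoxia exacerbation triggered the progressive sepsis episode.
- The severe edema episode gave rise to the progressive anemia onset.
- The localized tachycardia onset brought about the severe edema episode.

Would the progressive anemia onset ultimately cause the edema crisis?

No

The progressive anemia onset leads to the chronic hypotension exacerbation, the systemic sepsis event, the hypoxia exacerbation, the progressive sepsis episode; the edema crisis is not among them.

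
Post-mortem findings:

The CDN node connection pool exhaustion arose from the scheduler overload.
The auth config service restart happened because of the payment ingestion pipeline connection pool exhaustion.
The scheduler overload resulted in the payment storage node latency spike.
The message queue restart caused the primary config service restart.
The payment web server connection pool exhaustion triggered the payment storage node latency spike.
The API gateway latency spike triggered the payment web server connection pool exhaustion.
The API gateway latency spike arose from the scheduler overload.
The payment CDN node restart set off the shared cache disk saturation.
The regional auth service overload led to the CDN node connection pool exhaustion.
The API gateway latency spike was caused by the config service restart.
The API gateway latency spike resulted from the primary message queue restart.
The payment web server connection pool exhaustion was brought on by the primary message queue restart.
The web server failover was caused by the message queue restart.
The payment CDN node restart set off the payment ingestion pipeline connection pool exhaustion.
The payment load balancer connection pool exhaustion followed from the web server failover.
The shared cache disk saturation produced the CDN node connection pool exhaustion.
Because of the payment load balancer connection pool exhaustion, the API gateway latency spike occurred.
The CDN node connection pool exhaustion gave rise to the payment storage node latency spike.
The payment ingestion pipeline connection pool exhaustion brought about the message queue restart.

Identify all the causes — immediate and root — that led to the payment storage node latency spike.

the API gateway latency spike, the CDN node connection pool exhaustion, the config service restart, the message queue restart, the payment CDN node restart, the payment ingestion pipeline connection pool exhaustion, the payment load balancer connection pool exhaustion, the payment web server connection pool exhaustion, the primary message queue restart, the regional auth service overload, the scheduler overload, the shared cache disk saturation, the web server failover

Immediate causes of the payment storage node latency spike: the scheduler overload, the payment web server connection pool exhaustion, the CDN node connection pool exhaustion.
Further upstream: the payment CDN node restart, the config service restart, the payment ingestion pipeline connection pool exhaustion, the message queue restart, the primary message queue restart, the web server failover, the payment load balancer connection pool exhaustion, the API gateway latency spike, the regional auth service overload, the shared cache disk saturation.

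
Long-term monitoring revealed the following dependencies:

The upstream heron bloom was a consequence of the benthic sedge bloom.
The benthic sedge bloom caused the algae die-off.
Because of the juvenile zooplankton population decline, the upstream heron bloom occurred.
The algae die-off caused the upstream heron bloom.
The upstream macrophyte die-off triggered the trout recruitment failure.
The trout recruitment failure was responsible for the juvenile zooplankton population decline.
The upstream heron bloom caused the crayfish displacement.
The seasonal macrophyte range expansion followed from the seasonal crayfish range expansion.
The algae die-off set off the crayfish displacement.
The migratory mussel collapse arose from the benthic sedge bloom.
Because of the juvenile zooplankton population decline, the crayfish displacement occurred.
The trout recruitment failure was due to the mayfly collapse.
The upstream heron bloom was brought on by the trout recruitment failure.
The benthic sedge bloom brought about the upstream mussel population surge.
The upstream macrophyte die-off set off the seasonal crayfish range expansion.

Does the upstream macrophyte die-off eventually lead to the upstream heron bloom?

Yes

There is a causal chain: the upstream macrophyte die-off → the trout recruitment failure → the upstream heron bloom.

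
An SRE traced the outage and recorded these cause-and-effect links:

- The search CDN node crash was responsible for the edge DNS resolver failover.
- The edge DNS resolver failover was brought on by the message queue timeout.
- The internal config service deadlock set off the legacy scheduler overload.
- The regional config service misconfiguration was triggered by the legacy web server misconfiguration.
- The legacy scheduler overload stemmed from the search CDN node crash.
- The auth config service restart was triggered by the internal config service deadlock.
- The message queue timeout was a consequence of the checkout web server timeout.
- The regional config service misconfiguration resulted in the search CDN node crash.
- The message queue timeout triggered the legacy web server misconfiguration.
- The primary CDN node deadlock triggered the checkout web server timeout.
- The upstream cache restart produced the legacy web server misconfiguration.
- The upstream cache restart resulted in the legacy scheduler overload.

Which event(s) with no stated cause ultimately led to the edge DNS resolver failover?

the primary CDN node deadlock, the upstream cache restart

Tracing upstream from the edge DNS resolver failover: the edge DNS resolver failover ← the message queue timeout ← the checkout web server timeout ← the primary CDN node deadlock.
A separate upstream branch: the edge DNS resolver failover ← the search CDN node crash ← the regional config service misconfiguration ← the legacy web server misconfiguration ← the upstream cache restart.
Each of those chain origins has no stated cause.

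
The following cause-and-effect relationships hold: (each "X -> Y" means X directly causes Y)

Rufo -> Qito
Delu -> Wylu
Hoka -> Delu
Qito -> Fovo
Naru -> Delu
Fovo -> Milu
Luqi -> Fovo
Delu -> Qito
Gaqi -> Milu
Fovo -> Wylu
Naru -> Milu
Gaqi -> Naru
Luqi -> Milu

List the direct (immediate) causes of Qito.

Delu, Rufo

Upstream contributors include Gaqi, Hoka, Naru, but only Delu, Rufo feed directly into Qito.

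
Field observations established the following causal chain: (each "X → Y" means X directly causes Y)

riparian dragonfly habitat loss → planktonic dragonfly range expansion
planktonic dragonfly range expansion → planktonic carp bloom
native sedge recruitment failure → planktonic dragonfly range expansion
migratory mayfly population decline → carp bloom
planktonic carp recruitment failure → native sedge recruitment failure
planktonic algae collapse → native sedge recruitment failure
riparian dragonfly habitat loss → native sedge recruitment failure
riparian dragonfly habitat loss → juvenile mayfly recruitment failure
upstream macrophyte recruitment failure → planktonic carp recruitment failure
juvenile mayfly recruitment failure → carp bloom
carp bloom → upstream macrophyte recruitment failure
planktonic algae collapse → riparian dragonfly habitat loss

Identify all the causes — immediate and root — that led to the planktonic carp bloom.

Immediate cause of the planktonic carp bloom: the planktonic dragonfly range expansion.
Further upstream: the planktonic algae collapse, the riparian dragonfly habitat loss, the juvenile mayfly recruitment failure, the carp bloom, the upstream macrophyte recruitment failure, the planktonic carp recruitment failure, the native sedge recruitment failure, the migratory mayfly population decline.

the carp bloom, the juvenile mayfly recruitment failure, the migratory mayfly population decline, the native sedge recruitment failure, the planktonic algae collapse, the planktonic carp recruitment failure, the planktonic dragonfly range expansion, the riparian dragonfly habitat loss, the upstream macrophyte recruitment failure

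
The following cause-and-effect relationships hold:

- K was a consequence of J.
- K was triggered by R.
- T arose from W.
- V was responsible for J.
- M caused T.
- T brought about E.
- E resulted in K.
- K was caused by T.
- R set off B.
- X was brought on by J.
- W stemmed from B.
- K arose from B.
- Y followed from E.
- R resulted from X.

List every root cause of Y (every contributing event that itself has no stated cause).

M, V

Tracing upstream from Y: Y ← E ← T ← W ← B ← R ← X ← J ← V.
A separate upstream branch: Y ← E ← T ← M.
Each of those chain origins has no stated cause.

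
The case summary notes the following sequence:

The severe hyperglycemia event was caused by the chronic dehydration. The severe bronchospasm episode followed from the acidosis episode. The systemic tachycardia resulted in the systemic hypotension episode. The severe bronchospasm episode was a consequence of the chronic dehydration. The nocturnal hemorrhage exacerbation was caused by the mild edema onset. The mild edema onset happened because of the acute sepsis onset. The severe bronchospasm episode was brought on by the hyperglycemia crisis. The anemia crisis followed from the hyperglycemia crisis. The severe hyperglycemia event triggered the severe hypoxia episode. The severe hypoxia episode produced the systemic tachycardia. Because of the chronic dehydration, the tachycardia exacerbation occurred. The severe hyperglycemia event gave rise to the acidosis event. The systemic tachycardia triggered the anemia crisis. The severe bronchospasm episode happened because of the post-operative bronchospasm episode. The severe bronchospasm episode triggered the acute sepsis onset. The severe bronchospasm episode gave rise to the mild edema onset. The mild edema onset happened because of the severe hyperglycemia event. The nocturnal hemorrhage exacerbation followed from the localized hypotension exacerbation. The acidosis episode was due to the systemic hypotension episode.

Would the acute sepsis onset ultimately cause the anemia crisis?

No

The acute sepsis onset leads to the mild edema onset, the nocturnal hemorrhage exacerbation; the anemia crisis is not among them.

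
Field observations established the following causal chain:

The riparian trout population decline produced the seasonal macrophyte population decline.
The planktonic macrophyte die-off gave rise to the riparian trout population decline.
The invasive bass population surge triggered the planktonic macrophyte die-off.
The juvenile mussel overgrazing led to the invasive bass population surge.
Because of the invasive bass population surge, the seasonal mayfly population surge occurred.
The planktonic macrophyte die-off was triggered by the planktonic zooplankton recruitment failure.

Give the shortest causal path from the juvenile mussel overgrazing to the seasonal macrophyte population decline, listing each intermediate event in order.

the juvenile mussel overgrazing → the invasive bass population surge → the planktonic macrophyte die-off → the riparian trout population decline → the seasonal macrophyte population decline

the juvenile mussel overgrazing → the invasive bass population surge
the invasive bass population surge → the planktonic macrophyte die-off
the planktonic macrophyte die-off → the riparian trout population decline
the riparian trout population decline → the seasonal macrophyte population decline
Length: 4 steps.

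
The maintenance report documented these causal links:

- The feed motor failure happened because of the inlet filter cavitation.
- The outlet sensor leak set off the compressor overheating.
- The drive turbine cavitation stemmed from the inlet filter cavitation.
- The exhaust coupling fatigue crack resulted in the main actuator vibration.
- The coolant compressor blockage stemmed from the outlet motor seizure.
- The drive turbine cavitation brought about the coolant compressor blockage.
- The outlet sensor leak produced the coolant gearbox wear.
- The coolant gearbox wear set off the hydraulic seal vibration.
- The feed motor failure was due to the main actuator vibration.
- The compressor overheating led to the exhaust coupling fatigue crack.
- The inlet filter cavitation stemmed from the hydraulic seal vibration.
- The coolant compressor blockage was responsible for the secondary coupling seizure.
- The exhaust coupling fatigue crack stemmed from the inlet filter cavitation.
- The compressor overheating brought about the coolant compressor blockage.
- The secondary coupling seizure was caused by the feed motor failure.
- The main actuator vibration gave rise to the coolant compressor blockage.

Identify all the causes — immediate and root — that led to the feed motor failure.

the compressor overheating, the coolant gearbox wear, the exhaust coupling fatigue crack, the hydraulic seal vibration, the inlet filter cavitation, the main actuator vibration, the outlet sensor leak

Immediate causes of the feed motor failure: the inlet filter cavitation, the main actuator vibration.
Further upstream: the outlet sensor leak, the compressor overheating, the coolant gearbox wear, the hydraulic seal vibration, the exhaust coupling fatigue crack.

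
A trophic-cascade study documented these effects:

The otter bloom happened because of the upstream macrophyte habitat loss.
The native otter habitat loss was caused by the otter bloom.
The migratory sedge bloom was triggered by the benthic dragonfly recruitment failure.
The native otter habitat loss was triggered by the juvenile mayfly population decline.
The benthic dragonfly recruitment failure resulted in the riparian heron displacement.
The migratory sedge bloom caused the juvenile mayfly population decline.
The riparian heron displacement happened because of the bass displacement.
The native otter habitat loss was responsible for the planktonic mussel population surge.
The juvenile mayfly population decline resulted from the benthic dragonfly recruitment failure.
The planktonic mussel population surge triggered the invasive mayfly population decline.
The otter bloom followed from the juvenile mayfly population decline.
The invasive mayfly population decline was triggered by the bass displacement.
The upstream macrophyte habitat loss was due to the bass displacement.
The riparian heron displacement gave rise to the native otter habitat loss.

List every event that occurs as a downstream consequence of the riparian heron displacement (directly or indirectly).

the invasive mayfly population decline, the native otter habitat loss, the planktonic mussel population surge

Direct effects: the native otter habitat loss.
2 steps out: the planktonic mussel population surge.
3 steps out: the invasive mayfly population decline.
Not reachable from it: the bass displacement, the benthic dragonfly recruitment failure, the migratory sedge bloom, the upstream macrophyte habitat loss, the juvenile mayfly population decline, the otter bloom.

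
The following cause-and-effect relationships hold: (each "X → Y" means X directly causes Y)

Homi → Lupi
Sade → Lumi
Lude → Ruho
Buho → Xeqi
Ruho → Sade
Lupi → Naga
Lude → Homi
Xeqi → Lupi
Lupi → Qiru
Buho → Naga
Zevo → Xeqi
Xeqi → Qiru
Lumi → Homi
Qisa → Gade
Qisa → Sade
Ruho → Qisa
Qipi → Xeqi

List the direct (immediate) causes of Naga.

Buho, Lupi

Upstream contributors include Lude, Ruho, Qisa, Sade, Zevo, Lumi, Qipi, Xeqi, Homi, but only Buho, Lupi feed directly into Naga.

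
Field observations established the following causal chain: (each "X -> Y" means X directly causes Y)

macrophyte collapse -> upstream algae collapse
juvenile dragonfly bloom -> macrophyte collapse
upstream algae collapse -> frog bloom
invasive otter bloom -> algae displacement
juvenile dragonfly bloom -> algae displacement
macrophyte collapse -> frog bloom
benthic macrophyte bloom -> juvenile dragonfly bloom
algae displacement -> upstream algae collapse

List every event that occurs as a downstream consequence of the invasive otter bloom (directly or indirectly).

Direct effects: the algae displacement.
2 steps out: the upstream algae collapse.
3 steps out: the frog bloom.
Not reachable from it: the benthic macrophyte bloom, the juvenile dragonfly bloom, the macrophyte collapse.

the algae displacement, the frog bloom, the upstream algae collapse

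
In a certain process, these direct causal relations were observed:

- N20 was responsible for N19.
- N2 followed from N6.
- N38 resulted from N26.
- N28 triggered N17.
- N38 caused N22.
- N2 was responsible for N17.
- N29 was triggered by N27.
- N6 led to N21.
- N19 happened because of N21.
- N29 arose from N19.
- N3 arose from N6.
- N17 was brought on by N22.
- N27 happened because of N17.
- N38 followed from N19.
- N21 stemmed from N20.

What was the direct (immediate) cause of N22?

N38

Upstream contributors include N6, N20, N26, N21, N19, but only N38 feeds directly into N22.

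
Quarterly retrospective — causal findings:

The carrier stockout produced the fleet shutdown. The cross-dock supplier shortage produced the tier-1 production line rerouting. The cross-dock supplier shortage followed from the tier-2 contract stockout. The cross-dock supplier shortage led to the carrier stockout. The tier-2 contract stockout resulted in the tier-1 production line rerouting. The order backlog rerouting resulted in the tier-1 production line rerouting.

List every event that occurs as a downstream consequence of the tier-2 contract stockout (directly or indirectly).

Direct effects: the cross-dock supplier shortage, the tier-1 production line rerouting.
2 steps out: the carrier stockout.
3 steps out: the fleet shutdown.
Not reachable from it: the order backlog rerouting.

the carrier stockout, the cross-dock supplier shortage, the fleet shutdown, the tier-1 production line rerouting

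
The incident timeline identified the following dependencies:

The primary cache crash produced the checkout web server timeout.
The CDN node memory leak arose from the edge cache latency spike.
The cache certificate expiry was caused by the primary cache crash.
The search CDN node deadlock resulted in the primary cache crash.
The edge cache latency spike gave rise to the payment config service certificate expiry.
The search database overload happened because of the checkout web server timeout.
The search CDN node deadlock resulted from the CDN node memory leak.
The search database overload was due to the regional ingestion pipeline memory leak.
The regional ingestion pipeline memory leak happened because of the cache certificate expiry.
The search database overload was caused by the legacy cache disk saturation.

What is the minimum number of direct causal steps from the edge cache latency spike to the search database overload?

5

Shortest chain: the edge cache latency spike → the CDN node memory leak → the search CDN node deadlock → the primary cache crash → the checkout web server timeout → the search database overload.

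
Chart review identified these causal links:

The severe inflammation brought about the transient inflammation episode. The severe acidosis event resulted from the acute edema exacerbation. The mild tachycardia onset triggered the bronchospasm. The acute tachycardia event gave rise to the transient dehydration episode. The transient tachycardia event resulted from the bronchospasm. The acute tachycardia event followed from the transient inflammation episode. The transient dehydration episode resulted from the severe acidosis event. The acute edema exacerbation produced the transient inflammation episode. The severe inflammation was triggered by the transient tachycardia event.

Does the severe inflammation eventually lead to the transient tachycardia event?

No

The severe inflammation leads to the transient inflammation episode, the acute tachycardia event, the transient dehydration episode; the transient tachycardia event is not among them.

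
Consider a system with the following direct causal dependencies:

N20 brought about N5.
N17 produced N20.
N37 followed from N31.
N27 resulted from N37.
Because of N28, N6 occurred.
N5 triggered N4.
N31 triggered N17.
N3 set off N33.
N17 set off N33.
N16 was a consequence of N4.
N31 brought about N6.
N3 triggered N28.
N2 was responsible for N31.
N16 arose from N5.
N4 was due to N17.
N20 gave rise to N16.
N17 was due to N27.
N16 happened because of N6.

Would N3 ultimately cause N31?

No

N3 leads to N33, N28, N6, N16; N31 is not among them.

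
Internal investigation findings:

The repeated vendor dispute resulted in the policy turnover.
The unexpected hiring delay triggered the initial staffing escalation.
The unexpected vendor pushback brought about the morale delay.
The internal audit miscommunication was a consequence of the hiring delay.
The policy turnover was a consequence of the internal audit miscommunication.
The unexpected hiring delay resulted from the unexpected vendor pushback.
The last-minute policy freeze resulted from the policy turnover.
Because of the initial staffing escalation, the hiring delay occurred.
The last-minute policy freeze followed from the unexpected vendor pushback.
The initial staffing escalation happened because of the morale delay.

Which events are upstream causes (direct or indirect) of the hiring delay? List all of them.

Immediate cause of the hiring delay: the initial staffing escalation.
Further upstream: the unexpected vendor pushback, the unexpected hiring delay, the morale delay.

the initial staffing escalation, the morale delay, the unexpected hiring delay, the unexpected vendor pushback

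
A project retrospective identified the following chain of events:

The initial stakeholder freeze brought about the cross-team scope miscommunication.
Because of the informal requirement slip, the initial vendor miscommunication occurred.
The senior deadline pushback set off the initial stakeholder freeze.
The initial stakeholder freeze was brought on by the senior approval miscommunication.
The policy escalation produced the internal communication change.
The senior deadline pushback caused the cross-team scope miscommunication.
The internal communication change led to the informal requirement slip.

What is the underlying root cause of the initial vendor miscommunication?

Tracing upstream from the initial vendor miscommunication: the initial vendor miscommunication ← the informal requirement slip ← the internal communication change ← the policy escalation.
The policy escalation has no stated cause, so it is the root.

the policy escalation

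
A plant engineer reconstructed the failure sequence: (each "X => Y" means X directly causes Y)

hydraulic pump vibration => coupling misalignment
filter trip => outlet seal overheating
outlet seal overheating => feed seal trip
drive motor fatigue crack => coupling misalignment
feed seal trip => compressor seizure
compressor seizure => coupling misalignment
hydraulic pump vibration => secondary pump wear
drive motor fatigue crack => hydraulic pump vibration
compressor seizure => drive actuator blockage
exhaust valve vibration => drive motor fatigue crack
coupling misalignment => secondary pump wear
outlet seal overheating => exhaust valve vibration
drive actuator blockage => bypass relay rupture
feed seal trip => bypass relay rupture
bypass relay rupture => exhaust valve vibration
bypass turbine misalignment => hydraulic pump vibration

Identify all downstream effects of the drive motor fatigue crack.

the coupling misalignment, the hydraulic pump vibration, the secondary pump wear

Direct effects: the hydraulic pump vibration, the coupling misalignment.
2 steps out: the secondary pump wear.
Not reachable from it: the filter trip, the outlet seal overheating, the feed seal trip, the compressor seizure, the drive actuator blockage, the bypass relay rupture, the exhaust valve vibration, the bypass turbine misalignment.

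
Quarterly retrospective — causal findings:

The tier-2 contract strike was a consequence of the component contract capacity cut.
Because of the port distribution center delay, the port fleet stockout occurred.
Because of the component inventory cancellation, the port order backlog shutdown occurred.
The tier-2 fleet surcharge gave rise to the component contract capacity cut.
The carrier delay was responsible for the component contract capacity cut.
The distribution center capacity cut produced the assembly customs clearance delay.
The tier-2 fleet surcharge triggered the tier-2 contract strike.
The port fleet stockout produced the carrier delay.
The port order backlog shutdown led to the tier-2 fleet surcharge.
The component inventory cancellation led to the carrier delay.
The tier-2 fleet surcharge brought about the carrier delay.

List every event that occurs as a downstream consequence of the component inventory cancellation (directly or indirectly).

the carrier delay, the component contract capacity cut, the port order backlog shutdown, the tier-2 contract strike, the tier-2 fleet surcharge

Direct effects: the port order backlog shutdown, the carrier delay.
2 steps out: the tier-2 fleet surcharge, the component contract capacity cut.
3 steps out: the tier-2 contract strike.
Not reachable from it: the distribution center capacity cut, the assembly customs clearance delay, the port distribution center delay, the port fleet stockout.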